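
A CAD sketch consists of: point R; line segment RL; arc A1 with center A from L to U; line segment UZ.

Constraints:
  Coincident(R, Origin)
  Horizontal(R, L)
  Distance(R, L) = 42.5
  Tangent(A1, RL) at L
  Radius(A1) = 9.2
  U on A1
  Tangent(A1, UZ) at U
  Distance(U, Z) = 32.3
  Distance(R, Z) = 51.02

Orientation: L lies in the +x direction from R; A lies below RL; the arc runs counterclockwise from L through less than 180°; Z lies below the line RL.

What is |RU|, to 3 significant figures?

34.4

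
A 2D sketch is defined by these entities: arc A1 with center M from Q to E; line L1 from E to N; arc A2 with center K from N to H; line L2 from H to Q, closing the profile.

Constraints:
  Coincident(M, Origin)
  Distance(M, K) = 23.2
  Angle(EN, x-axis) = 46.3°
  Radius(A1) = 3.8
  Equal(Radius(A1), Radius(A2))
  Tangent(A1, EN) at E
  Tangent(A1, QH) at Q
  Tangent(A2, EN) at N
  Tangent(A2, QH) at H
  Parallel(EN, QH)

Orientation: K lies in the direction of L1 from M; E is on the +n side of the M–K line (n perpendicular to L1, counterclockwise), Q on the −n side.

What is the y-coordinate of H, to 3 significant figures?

14.1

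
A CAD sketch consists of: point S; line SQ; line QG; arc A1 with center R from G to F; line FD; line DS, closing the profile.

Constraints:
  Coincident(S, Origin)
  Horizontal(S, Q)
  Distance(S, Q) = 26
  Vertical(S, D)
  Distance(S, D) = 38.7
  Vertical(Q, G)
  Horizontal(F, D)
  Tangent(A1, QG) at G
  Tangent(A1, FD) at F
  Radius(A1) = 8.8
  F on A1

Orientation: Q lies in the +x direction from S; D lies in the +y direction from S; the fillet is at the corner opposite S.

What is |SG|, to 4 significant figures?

39.62

The virtual corner opposite S is at (26.00, 38.70). The tangent condition forces RG to be normal to QG and tangency of A1 to FD means the radius RF is perpendicular to FD, with radius 8.8, so the center R sits 8.8 in from both sides at R = (17.20, 29.90). That places the tangent points at G = (26.00, 29.90) on QG and F = (17.20, 38.70) on FD. Then |SG| = |G − S| = 39.62.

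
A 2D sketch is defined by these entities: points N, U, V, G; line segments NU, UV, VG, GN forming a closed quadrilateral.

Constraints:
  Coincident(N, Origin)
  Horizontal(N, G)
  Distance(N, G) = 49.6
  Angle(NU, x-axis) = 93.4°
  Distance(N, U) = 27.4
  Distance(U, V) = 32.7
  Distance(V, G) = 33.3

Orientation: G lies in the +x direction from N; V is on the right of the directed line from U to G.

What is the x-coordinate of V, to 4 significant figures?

16.30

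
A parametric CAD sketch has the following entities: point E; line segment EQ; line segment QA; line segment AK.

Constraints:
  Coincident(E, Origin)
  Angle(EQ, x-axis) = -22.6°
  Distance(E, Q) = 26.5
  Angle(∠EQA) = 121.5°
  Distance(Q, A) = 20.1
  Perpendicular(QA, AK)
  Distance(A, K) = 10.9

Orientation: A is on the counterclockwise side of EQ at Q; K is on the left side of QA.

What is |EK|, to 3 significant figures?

35.9

E is at the origin; EQ runs at -22.6° with length 26.5, so Q = 26.5·(cos -22.6°, sin -22.6°) = (24.5, -10.2). ∠EQA = 121.5°, so QA runs at -22.6° + (180° − 121.5°) = 35.9° from the x-axis; with |QA| = 20.1, A = Q + 20.1·(cos 35.9°, sin 35.9°) = (40.7, 1.60). QA ⟂ AK; with |AK| = 10.9 on the left of QA, K = A + 10.9·(-0.586, 0.810) = (34.4, 10.4). Then |EK| = |K − E| = 35.9.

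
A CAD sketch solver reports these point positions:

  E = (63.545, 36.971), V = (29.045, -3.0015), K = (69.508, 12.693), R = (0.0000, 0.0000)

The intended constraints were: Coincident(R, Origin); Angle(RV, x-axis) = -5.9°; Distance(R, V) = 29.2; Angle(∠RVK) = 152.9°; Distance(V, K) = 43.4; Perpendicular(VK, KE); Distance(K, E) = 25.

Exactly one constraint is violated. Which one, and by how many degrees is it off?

Perpendicular(VK, KE) — off by 7.40°.

R = (0.00, 0.00) ✓; RV at -5.900° ✓; |RV| = 29.20 ✓; ∠RVK = 152.9° ✓; |VK| = 43.40 ✓; ∠(VK, KE) = 82.60° ✗; |KE| = 25.00 ✓.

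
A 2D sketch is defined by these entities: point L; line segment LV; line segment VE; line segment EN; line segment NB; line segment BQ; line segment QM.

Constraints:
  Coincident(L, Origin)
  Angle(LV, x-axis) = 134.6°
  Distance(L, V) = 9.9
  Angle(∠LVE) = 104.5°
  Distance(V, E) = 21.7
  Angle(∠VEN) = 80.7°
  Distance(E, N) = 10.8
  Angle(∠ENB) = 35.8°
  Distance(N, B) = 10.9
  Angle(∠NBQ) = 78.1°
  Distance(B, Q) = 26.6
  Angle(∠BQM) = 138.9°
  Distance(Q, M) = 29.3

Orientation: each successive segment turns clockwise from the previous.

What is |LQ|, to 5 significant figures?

45.963

L is at the origin; LV runs at 134.6° with length 9.9, so V = (-6.9513, 7.0491). ∠LVE = 104.5° gives VE at 59.100° from the x-axis; with |VE| = 21.7, E = (4.1925, 25.669). ∠VEN = 80.7° gives EN at -40.200° from the x-axis; with |EN| = 10.8, N = (12.442, 18.698). ∠ENB = 35.8° gives NB at 175.60° from the x-axis; with |NB| = 10.9, B = (1.5737, 19.534). ∠NBQ = 78.1° gives BQ at 73.700° from the x-axis; with |BQ| = 26.6, Q = (9.0394, 45.065). Then |LQ| = |Q − L| = 45.963.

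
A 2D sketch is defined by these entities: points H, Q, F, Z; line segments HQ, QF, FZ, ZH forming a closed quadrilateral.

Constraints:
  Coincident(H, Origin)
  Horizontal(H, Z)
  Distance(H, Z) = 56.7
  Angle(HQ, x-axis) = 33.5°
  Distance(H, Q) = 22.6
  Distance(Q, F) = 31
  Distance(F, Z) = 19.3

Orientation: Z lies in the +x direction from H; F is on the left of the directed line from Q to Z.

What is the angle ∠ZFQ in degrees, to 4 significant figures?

102.3°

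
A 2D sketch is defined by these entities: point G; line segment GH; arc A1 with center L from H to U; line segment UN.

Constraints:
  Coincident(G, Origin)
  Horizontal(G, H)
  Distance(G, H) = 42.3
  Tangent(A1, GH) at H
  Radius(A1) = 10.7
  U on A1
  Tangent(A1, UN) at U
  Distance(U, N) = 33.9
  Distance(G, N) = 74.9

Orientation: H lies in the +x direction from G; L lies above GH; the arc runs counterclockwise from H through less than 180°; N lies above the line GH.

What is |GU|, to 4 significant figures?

52.81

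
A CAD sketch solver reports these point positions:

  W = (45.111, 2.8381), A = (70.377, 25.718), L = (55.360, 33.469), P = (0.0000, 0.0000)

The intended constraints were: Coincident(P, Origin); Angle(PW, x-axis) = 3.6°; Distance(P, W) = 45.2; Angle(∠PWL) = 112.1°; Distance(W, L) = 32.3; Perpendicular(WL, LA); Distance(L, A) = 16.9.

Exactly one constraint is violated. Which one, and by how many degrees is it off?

Perpendicular(WL, LA) — off by 8.80°.

P = (0.00, 0.00) ✓; PW at 3.600° ✓; |PW| = 45.20 ✓; ∠PWL = 112.1° ✓; |WL| = 32.30 ✓; ∠(WL, LA) = 98.80° ✗; |LA| = 16.90 ✓.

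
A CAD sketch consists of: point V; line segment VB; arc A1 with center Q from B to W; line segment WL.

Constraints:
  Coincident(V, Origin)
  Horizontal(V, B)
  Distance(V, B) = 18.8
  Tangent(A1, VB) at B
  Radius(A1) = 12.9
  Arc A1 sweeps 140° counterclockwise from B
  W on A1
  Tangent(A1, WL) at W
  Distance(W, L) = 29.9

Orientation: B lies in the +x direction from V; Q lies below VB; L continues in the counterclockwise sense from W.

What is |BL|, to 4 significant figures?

44.47

On A1, B sits at bearing 90° from Q; a 140° counterclockwise sweep puts W at bearing 230°, so W = Q + 12.9·(cos 230°, sin 230°) = (10.51, -22.78). A1 meets WL tangentially, so QW is at right angles to WL, so WL runs along (−sin 230°, cos 230°); with |WL| = 29.9, L = (33.41, -42.00). Then |BL| = |L − B| = 44.47.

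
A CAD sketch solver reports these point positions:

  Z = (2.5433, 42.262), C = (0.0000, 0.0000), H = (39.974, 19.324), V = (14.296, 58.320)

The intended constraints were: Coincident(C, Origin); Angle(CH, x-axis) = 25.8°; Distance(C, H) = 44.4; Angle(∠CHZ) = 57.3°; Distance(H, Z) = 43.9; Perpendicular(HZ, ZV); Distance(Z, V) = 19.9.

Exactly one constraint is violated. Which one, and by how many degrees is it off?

Perpendicular(HZ, ZV) — off by 4.70°.

C = (0.00, 0.00) ✓; CH at 25.80° ✓; |CH| = 44.40 ✓; ∠CHZ = 57.30° ✓; |HZ| = 43.90 ✓; ∠(HZ, ZV) = 94.70° ✗; |ZV| = 19.90 ✓.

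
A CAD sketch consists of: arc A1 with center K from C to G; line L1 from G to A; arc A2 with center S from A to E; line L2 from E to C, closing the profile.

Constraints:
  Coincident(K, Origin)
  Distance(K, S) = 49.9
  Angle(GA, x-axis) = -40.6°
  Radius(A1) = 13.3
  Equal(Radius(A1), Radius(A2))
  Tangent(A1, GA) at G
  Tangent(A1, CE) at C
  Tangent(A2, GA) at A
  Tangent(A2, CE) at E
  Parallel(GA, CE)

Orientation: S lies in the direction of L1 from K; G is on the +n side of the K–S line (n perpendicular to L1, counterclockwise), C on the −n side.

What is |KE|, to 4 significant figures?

51.64

The slot axis is L1's direction at -40.6°, so u = (cos -40.6°, sin -40.6°) = (0.7593, -0.6508) and n = (−sin -40.6°, cos -40.6°) = (0.6508, 0.7593). K is at the origin and S lies 49.9 along u from K, so S = 49.9·u = (37.89, -32.47). Tangency of A1 to both parallel lines with radius 13.3 puts G and C at K ± 13.3·n: G = (8.655, 10.10), C = (-8.655, -10.10). Equal radii place A and E the same way about S: A = S + 13.3·n = (46.54, -22.38), E = S − 13.3·n = (29.23, -42.57). Then |KE| = |E − K| = 51.64.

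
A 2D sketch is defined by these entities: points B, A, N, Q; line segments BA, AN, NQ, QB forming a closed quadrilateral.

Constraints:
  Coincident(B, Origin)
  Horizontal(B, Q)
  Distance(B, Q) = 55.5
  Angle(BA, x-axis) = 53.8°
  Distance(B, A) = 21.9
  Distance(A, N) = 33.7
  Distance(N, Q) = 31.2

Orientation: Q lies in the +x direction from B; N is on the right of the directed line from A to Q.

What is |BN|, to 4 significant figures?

30.01

B is at the origin; B and Q share the same y with |BQ| = 55.5 and Q in +x, so Q = (55.5, 0). BA runs at 53.8° with |BA| = 21.9, so A = (12.93, 17.67). N is determined by |AN| = 33.7 and |NQ| = 31.2 together: it lies at the intersection of circle(A, 33.7) and circle(Q, 31.2). With |AQ| = 46.09, the foot of the radical line on AQ is 24.80 from A and the perpendicular offset is √(33.7² − 24.80²) = 22.81. Taking the right-of-AQ solution: N = (27.10, -12.91).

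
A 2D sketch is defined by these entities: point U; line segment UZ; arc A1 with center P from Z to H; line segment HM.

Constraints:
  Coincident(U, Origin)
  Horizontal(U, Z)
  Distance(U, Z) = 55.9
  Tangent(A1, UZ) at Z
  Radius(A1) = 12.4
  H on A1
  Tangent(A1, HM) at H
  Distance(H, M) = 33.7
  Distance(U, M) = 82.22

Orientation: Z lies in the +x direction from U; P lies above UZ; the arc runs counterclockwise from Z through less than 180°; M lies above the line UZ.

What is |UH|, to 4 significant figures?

69.44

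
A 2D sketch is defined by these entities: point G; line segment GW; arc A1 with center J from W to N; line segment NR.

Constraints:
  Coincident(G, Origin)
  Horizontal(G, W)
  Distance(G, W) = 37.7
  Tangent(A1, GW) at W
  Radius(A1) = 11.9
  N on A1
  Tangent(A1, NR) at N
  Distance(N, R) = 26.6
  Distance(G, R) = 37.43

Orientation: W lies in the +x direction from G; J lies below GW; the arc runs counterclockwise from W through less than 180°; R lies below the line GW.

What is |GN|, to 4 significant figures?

27.64

Checks: |JW| = 11.90 ✓; |JN| = 11.90 ✓; ∠(JN, NR) = 90.00° ✓; |NR| = 26.60 ✓; |GR| = 37.43 ✓.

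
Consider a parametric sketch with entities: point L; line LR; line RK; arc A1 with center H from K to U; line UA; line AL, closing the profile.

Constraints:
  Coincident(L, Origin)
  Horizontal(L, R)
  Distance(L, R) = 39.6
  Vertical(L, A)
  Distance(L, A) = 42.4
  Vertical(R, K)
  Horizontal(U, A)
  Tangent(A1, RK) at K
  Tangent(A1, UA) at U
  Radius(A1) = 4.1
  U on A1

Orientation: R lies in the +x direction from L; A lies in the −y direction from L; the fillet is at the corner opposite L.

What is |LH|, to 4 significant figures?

52.22

L is at the origin; LR is horizontal with |LR| = 39.6 and R on the +x side, so R = (39.60, 0.000). L and A share the same x with |LA| = 42.4 and A on the −y side, so A = (0.000, -42.40). The virtual corner opposite L is at (39.60, -42.40). A1 meets RK tangentially, so HK is at right angles to RK and the tangent condition forces HU to be normal to UA, with radius 4.1, so the center H sits 4.1 in from both sides at H = (35.50, -38.30). Then |LH| = |H − L| = 52.22.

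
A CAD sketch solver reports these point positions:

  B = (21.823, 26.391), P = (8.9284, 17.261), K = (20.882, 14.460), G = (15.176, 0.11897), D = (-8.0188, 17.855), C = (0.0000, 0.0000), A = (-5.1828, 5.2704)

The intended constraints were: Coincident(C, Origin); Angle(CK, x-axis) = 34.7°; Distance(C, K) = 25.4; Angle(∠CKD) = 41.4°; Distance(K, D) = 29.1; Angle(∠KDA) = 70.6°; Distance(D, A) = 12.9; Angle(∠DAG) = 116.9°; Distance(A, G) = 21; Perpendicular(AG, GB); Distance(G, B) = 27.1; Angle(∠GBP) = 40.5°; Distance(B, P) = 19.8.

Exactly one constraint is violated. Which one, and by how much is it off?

Distance(B, P) = 19.8 — off by 4.00.

C = (0.00, 0.00) ✓; CK at 34.70° ✓; |CK| = 25.40 ✓; ∠CKD = 41.40° ✓; |KD| = 29.10 ✓; ∠KDA = 70.60° ✓; |DA| = 12.90 ✓; ∠DAG = 116.9° ✓; |AG| = 21.00 ✓; ∠(AG, GB) = 90.00° ✓; |GB| = 27.10 ✓; ∠GBP = 40.50° ✓; |BP| = 15.80 ✗.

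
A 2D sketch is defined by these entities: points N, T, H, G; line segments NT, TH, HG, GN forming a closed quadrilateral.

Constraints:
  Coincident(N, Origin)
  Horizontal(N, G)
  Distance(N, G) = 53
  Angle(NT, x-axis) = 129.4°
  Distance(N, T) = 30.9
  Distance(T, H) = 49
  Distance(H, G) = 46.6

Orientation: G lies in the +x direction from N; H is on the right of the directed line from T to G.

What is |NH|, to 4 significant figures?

18.25

Checks: N.y = 0.00, G.y = 0.00 ✓; |TH| = 49.00 ✓; |HG| = 46.60 ✓.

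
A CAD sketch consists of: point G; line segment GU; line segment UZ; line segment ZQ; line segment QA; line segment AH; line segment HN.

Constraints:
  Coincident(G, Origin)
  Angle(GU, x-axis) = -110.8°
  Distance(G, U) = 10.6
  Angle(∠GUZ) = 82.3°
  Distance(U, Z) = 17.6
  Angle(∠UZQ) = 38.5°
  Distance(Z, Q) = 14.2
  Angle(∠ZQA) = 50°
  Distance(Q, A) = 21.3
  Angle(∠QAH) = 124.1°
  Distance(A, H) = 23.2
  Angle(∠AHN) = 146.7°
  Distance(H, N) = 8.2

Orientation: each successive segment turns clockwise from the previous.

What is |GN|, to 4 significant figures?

48.62

∠QAH = 124.1° gives AH at -175.9° from the x-axis; with |AH| = 23.2, H = (-39.04, -19.15). ∠AHN = 146.7° gives HN at 150.8° from the x-axis; with |HN| = 8.2, N = (-46.20, -15.15). Then |GN| = |N − G| = 48.62.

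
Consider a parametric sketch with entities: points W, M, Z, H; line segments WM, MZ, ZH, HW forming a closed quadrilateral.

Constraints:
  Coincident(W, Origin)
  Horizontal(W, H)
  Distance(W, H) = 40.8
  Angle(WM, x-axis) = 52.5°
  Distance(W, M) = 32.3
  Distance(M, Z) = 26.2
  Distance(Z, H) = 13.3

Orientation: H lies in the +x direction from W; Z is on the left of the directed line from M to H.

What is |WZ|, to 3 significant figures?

44.7

W is at the origin; W and H share the same y with |WH| = 40.8 and H in +x, so H = (40.8, 0). WM runs at 52.5° with |WM| = 32.3, so M = (19.7, 25.6). Z is determined by |MZ| = 26.2 and |ZH| = 13.3 together: it lies at the intersection of circle(M, 26.2) and circle(H, 13.3). With |MH| = 33.2, the foot of the radical line on MH is 24.3 from M and the perpendicular offset is √(26.2² − 24.3²) = 9.85. Taking the left-of-MH solution: Z = (42.7, 13.2).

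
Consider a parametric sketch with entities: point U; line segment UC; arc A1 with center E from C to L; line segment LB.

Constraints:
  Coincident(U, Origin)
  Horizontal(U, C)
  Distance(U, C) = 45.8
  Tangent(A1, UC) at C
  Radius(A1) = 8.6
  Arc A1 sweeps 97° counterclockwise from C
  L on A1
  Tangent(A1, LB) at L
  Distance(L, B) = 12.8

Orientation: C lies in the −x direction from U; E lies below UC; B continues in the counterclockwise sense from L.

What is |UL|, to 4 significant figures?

55.19

Since A1 is tangent to UC there, EC ⟂ UC, so E = C + (0, -8.6) = (-45.80, -8.600). On A1, C sits at bearing 90° from E; a 97° counterclockwise sweep puts L at bearing 187°, so L = E + 8.6·(cos 187°, sin 187°) = (-54.34, -9.648). Then |UL| = |L − U| = 55.19.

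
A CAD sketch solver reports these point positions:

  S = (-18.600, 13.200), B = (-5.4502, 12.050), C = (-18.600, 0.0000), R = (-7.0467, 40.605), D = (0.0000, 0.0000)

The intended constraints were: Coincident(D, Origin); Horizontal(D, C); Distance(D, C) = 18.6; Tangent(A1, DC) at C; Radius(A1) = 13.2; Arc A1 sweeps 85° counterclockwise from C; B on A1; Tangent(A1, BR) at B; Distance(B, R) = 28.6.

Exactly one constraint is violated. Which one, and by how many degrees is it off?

Tangent(A1, BR) at B — off by 8.20°.

D = (0.00, 0.00) ✓; D.y = 0.00, C.y = 0.00 ✓; |DC| = 18.60 ✓; ∠(SC, CD) = 90.00° ✓; |SC| = 13.20 ✓; bearing(S→B) − bearing(S→C) = 85.00° ✓; |SB| = 13.20 ✓; ∠(SB, BR) = 81.80° ✗; |BR| = 28.60 ✓.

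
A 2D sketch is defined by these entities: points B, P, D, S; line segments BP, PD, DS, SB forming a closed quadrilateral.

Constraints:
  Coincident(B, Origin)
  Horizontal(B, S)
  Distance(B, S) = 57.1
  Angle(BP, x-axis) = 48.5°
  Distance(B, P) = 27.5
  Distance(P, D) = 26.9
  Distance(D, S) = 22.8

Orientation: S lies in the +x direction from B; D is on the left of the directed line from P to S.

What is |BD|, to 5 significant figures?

49.084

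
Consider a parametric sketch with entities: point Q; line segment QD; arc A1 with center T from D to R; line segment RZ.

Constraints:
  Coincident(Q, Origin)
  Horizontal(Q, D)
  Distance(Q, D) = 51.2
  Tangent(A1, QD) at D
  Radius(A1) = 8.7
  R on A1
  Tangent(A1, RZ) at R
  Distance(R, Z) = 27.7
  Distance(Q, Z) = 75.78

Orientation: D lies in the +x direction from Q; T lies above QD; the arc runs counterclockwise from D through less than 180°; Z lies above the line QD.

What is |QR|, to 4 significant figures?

59.66

Checks: |TD| = 8.700 ✓; |TR| = 8.700 ✓; ∠(TR, RZ) = 90.00° ✓; |RZ| = 27.70 ✓; |QZ| = 75.78 ✓.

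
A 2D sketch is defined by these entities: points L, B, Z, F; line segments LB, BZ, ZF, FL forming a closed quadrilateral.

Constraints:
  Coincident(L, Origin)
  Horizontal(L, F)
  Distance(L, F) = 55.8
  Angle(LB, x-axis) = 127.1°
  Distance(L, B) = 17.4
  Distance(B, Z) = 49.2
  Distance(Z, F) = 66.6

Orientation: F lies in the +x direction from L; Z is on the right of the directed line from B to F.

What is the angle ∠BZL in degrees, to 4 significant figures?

12.89°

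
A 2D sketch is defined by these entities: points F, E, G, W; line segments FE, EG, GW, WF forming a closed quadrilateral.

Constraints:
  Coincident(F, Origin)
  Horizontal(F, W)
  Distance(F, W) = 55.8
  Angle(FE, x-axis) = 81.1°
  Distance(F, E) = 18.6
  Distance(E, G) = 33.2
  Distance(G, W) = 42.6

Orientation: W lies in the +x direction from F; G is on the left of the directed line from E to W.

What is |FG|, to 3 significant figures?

47.2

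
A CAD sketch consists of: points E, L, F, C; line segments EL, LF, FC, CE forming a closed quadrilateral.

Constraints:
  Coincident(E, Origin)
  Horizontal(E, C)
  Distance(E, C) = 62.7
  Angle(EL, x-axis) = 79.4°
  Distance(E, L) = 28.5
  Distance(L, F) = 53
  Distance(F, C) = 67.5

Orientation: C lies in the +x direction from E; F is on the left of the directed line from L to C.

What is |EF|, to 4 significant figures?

77.96

Checks: |LF| = 53.00 ✓; |FC| = 67.50 ✓.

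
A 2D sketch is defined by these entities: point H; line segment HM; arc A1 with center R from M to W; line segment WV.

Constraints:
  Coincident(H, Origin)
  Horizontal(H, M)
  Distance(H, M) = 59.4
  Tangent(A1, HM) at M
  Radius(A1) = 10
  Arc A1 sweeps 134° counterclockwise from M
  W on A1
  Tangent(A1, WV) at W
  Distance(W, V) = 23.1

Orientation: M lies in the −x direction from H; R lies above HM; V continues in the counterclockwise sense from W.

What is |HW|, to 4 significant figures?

54.89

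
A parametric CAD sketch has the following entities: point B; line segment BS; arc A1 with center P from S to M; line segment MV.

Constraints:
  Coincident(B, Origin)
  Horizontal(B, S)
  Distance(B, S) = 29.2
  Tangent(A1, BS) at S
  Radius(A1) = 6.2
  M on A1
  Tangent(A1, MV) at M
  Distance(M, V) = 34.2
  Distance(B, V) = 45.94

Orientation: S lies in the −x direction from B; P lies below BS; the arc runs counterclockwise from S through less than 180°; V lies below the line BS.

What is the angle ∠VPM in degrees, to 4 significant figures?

79.72°

Checks: |PM| = 6.200 ✓; ∠(PM, MV) = 90.00° ✓; |MV| = 34.20 ✓; |BV| = 45.94 ✓.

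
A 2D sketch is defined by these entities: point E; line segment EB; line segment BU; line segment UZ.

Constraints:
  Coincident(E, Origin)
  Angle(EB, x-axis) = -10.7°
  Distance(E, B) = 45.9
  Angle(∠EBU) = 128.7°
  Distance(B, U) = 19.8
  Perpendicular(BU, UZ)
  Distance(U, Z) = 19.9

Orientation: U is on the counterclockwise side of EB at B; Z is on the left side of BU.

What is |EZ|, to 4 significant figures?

51.05

E is at the origin; EB runs at -10.7° with length 45.9, so B = 45.9·(cos -10.7°, sin -10.7°) = (45.10, -8.522). ∠EBU = 128.7°, so BU runs at -10.7° + (180° − 128.7°) = 40.60° from the x-axis; with |BU| = 19.8, U = B + 19.8·(cos 40.60°, sin 40.60°) = (60.14, 4.363). The perpendicularity gives UZ at right angles to BU; with |UZ| = 19.9 on the left of BU, Z = U + 19.9·(-0.6508, 0.7593) = (47.19, 19.47). Then |EZ| = |Z − E| = 51.05.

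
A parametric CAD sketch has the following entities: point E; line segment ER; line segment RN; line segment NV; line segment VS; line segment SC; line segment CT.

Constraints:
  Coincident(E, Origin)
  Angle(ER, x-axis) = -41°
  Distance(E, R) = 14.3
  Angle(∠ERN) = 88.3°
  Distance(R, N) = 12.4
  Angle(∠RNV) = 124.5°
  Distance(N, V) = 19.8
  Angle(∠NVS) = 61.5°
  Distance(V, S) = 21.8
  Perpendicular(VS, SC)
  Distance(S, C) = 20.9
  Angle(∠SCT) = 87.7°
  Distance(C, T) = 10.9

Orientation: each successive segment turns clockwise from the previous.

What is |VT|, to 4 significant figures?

23.19

The perpendicularity gives SC at right angles to VS, so SC runs at -36.70°; with |SC| = 20.9, C = (12.57, -10.68). ∠SCT = 87.7° gives CT at -129.0° from the x-axis; with |CT| = 10.9, T = (5.711, -19.15). Then |VT| = |T − V| = 23.19.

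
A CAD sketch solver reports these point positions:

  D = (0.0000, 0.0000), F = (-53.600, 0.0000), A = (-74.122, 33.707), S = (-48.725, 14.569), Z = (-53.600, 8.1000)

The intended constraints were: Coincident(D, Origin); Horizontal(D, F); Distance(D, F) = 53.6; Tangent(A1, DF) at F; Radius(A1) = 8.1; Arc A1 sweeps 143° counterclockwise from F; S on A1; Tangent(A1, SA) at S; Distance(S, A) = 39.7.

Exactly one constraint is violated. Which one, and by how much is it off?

Distance(S, A) = 39.7 — off by 7.90.

D = (0.00, 0.00) ✓; D.y = 0.00, F.y = 0.00 ✓; |DF| = 53.60 ✓; ∠(ZF, FD) = 90.00° ✓; |ZF| = 8.100 ✓; bearing(Z→S) − bearing(Z→F) = 143.0° ✓; |ZS| = 8.100 ✓; ∠(ZS, SA) = 90.00° ✓; |SA| = 31.80 ✗.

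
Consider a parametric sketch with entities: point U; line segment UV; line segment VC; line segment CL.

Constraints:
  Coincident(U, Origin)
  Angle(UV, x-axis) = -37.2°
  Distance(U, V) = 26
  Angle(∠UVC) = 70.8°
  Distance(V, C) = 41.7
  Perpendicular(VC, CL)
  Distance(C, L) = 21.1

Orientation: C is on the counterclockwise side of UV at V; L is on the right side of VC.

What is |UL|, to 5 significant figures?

56.419

∠UVC = 70.8°, so VC runs at -37.2° + (180° − 70.8°) = 72.000° from the x-axis; with |VC| = 41.7, C = V + 41.7·(cos 72.000°, sin 72.000°) = (33.596, 23.939). VC ⟂ CL; with |CL| = 21.1 on the right of VC, L = C + 21.1·(0.95106, -0.30902) = (53.663, 17.419). Then |UL| = |L − U| = 56.419.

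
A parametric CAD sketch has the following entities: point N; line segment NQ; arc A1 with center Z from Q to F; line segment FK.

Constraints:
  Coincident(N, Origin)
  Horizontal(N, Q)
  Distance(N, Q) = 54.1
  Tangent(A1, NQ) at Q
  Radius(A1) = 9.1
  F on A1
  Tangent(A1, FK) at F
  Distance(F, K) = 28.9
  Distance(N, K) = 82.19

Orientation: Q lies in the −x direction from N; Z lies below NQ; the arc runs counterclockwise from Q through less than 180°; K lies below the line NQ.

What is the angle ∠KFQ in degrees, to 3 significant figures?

151°

Checks: |ZF| = 9.100 ✓; ∠(ZF, FK) = 90.00° ✓; |FK| = 28.90 ✓; |NK| = 82.19 ✓.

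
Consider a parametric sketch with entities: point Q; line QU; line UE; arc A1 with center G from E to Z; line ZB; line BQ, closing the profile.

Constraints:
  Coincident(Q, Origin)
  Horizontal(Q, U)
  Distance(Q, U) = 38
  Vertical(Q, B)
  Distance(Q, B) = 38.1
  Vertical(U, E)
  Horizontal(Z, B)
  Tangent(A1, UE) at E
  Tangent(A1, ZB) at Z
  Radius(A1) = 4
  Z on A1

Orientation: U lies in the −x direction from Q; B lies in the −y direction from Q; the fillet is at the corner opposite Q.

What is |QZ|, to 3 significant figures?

51.1

Q is at the origin; Q and U share the same y with |QU| = 38.0 and U on the −x side, so U = (-38.0, 0.00). Q and B share the same x with |QB| = 38.1 and B on the −y side, so B = (0.00, -38.1). The virtual corner opposite Q is at (-38.0, -38.1). A1 meets UE tangentially, so GE is at right angles to UE and the tangent condition forces GZ to be normal to ZB, with radius 4.0, so the center G sits 4.0 in from both sides at G = (-34.0, -34.1). That places the tangent points at E = (-38.0, -34.1) on UE and Z = (-34.0, -38.1) on ZB. Then |QZ| = |Z − Q| = 51.1.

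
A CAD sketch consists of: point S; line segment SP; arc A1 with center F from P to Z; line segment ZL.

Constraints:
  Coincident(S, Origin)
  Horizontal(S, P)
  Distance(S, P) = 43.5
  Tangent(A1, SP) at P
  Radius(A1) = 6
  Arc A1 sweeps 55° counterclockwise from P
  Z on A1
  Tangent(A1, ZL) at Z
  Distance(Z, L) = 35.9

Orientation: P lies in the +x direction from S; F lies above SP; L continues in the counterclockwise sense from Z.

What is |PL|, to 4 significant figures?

40.90

S is at the origin; SP is horizontal with |SP| = 43.5 and P on the +x side, so P = (43.50, 0.000). Since A1 is tangent to SP there, FP ⟂ SP, so F = P + (0, 6) = (43.50, 6.000). On A1, P sits at bearing -90° from F; a 55° counterclockwise sweep puts Z at bearing -35°, so Z = F + 6.0·(cos -35°, sin -35°) = (48.41, 2.559). Since A1 is tangent to ZL there, FZ ⟂ ZL, so ZL runs along (−sin -35°, cos -35°); with |ZL| = 35.9, L = (69.01, 31.97). Then |PL| = |L − P| = 40.90.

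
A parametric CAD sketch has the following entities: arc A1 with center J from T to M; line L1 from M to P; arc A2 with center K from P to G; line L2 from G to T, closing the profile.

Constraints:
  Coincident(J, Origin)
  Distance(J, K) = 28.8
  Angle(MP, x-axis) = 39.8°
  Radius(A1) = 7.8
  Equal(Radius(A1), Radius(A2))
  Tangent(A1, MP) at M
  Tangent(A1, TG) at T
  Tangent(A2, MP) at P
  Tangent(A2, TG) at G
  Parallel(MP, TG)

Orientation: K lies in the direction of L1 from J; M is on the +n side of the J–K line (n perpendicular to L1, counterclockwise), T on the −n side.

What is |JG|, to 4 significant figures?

29.84

The slot axis is L1's direction at 39.8°, so u = (cos 39.8°, sin 39.8°) = (0.7683, 0.6401) and n = (−sin 39.8°, cos 39.8°) = (-0.6401, 0.7683). J is at the origin and K lies 28.8 along u from J, so K = 28.8·u = (22.13, 18.44). Tangency of A1 to both parallel lines with radius 7.8 puts M and T at J ± 7.8·n: M = (-4.993, 5.993), T = (4.993, -5.993). Equal radii place P and G the same way about K: P = K + 7.8·n = (17.13, 24.43), G = K − 7.8·n = (27.12, 12.44). Then |JG| = |G − J| = 29.84.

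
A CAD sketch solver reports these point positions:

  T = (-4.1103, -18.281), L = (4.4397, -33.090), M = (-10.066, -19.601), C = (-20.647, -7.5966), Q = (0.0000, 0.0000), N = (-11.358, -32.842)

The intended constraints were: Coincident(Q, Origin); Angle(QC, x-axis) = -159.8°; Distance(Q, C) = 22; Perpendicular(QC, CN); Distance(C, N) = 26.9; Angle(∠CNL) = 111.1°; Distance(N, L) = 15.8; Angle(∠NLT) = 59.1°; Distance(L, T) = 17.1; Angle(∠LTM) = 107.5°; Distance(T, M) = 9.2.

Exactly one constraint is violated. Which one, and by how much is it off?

Distance(T, M) = 9.2 — off by 3.10.

Q = (0.00, 0.00) ✓; QC at -159.8° ✓; |QC| = 22.00 ✓; ∠(QC, CN) = 90.00° ✓; |CN| = 26.90 ✓; ∠CNL = 111.1° ✓; |NL| = 15.80 ✓; ∠NLT = 59.10° ✓; |LT| = 17.10 ✓; ∠LTM = 107.5° ✓; |TM| = 6.100 ✗.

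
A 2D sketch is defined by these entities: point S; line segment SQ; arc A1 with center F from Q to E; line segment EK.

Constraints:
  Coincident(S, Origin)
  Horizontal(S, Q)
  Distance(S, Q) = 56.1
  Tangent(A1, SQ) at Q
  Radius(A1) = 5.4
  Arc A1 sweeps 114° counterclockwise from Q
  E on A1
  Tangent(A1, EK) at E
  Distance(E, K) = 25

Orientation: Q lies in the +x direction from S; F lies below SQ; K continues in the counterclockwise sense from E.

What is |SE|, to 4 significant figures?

51.73

The tangent condition forces FQ to be normal to SQ, so F = Q + (0, -5.4) = (56.10, -5.400). On A1, Q sits at bearing 90° from F; a 114° counterclockwise sweep puts E at bearing 204°, so E = F + 5.4·(cos 204°, sin 204°) = (51.17, -7.596). Then |SE| = |E − S| = 51.73.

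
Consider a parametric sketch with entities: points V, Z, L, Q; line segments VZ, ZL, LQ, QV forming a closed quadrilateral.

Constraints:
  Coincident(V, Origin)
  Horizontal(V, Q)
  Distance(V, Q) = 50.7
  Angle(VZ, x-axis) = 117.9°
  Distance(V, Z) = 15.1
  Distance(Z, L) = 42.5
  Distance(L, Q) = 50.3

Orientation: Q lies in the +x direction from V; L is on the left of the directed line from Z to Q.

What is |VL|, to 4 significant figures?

48.75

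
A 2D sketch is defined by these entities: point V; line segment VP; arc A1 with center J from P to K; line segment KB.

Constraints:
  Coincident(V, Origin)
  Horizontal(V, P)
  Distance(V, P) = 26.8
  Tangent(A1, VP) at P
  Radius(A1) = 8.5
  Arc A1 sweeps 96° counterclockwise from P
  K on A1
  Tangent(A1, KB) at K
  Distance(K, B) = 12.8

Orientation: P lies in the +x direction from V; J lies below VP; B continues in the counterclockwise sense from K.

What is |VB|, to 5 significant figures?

29.609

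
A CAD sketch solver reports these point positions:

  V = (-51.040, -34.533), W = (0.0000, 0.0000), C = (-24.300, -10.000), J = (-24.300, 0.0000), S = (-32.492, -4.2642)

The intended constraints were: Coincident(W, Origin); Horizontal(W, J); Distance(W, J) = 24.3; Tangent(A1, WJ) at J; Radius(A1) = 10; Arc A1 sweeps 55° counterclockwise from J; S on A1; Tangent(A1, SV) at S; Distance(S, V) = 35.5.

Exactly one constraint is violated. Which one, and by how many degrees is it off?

Tangent(A1, SV) at S — off by 3.50°.

W = (0.00, 0.00) ✓; W.y = 0.00, J.y = 0.00 ✓; |WJ| = 24.30 ✓; ∠(CJ, JW) = 90.00° ✓; |CJ| = 10.00 ✓; bearing(C→S) − bearing(C→J) = 55.00° ✓; |CS| = 10.00 ✓; ∠(CS, SV) = 86.50° ✗; |SV| = 35.50 ✓.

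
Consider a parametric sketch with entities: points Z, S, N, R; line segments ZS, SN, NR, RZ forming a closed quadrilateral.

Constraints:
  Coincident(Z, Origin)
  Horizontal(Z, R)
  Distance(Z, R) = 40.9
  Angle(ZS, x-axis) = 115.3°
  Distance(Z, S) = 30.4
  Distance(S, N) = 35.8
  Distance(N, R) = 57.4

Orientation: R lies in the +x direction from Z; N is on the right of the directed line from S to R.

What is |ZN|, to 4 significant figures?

17.90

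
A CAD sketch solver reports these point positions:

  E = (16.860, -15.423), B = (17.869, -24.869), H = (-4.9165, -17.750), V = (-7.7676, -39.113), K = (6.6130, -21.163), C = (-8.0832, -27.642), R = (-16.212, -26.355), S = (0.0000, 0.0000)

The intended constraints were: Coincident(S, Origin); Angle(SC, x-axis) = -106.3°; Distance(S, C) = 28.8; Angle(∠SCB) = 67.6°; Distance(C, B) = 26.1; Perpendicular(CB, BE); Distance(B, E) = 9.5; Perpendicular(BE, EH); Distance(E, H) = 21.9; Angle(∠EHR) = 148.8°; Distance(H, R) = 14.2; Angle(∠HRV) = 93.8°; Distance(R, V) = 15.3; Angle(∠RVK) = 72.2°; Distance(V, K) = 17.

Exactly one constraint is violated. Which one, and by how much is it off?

Distance(V, K) = 17 — off by 6.00.

S = (0.00, 0.00) ✓; SC at -106.3° ✓; |SC| = 28.80 ✓; ∠SCB = 67.60° ✓; |CB| = 26.10 ✓; ∠(CB, BE) = 90.00° ✓; |BE| = 9.500 ✓; ∠(BE, EH) = 90.00° ✓; |EH| = 21.90 ✓; ∠EHR = 148.8° ✓; |HR| = 14.20 ✓; ∠HRV = 93.80° ✓; |RV| = 15.30 ✓; ∠RVK = 72.20° ✓; |VK| = 23.00 ✗.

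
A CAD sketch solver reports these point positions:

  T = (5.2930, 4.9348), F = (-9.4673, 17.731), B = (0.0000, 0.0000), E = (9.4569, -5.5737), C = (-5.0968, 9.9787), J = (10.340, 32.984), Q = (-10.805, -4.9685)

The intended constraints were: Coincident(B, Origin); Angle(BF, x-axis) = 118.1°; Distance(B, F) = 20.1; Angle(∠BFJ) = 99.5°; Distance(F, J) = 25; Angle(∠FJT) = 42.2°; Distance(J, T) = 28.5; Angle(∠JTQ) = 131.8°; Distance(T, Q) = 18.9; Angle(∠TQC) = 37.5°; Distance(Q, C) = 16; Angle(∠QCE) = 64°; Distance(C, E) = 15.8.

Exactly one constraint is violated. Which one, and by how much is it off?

Distance(C, E) = 15.8 — off by 5.50.

B = (0.00, 0.00) ✓; BF at 118.1° ✓; |BF| = 20.10 ✓; ∠BFJ = 99.50° ✓; |FJ| = 25.00 ✓; ∠FJT = 42.20° ✓; |JT| = 28.50 ✓; ∠JTQ = 131.8° ✓; |TQ| = 18.90 ✓; ∠TQC = 37.50° ✓; |QC| = 16.00 ✓; ∠QCE = 64.00° ✓; |CE| = 21.30 ✗.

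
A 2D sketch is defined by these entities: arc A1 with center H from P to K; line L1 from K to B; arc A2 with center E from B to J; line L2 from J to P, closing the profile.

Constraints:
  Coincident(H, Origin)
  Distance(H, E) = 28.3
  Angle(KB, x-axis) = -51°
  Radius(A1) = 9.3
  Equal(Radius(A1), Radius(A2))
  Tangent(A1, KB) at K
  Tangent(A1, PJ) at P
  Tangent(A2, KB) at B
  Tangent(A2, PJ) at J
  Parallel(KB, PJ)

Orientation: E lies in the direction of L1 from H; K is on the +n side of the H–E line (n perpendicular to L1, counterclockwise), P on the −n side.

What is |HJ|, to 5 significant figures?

29.789

The slot axis is L1's direction at -51.0°, so u = (cos -51.0°, sin -51.0°) = (0.62932, -0.77715) and n = (−sin -51.0°, cos -51.0°) = (0.77715, 0.62932). H is at the origin and E lies 28.3 along u from H, so E = 28.3·u = (17.810, -21.993). Tangency of A1 to both parallel lines with radius 9.3 puts K and P at H ± 9.3·n: K = (7.2275, 5.8527), P = (-7.2275, -5.8527). Equal radii place B and J the same way about E: B = E + 9.3·n = (25.037, -16.141), J = E − 9.3·n = (10.582, -27.846). Then |HJ| = |J − H| = 29.789.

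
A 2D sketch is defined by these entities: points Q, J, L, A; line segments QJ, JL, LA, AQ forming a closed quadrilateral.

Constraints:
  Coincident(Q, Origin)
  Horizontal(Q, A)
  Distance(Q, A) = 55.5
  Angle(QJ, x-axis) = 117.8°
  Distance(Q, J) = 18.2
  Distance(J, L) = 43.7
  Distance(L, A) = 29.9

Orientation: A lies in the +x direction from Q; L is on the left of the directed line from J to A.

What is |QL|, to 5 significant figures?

41.027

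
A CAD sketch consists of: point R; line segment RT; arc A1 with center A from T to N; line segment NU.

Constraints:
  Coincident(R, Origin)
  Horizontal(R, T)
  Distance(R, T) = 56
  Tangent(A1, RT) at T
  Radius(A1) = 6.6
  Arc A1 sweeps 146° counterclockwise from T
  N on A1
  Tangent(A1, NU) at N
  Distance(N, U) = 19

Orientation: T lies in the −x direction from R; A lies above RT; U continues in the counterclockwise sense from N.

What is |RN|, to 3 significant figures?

53.7

The tangent condition forces AT to be normal to RT, so A = T + (0, 6.6) = (-56.0, 6.60). On A1, T sits at bearing -90° from A; a 146° counterclockwise sweep puts N at bearing 56°, so N = A + 6.6·(cos 56°, sin 56°) = (-52.3, 12.1). Then |RN| = |N − R| = 53.7.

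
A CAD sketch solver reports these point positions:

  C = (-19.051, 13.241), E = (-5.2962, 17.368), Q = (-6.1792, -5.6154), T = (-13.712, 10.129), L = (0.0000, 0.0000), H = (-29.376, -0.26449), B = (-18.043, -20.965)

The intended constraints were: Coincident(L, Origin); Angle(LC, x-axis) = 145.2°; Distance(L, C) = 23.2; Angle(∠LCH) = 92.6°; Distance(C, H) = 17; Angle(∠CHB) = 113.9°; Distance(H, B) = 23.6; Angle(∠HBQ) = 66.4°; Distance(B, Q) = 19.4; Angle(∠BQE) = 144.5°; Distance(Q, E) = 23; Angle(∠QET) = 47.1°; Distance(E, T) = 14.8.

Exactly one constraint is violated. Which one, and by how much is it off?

Distance(E, T) = 14.8 — off by 3.70.

L = (0.00, 0.00) ✓; LC at 145.2° ✓; |LC| = 23.20 ✓; ∠LCH = 92.60° ✓; |CH| = 17.00 ✓; ∠CHB = 113.9° ✓; |HB| = 23.60 ✓; ∠HBQ = 66.40° ✓; |BQ| = 19.40 ✓; ∠BQE = 144.5° ✓; |QE| = 23.00 ✓; ∠QET = 47.10° ✓; |ET| = 11.10 ✗.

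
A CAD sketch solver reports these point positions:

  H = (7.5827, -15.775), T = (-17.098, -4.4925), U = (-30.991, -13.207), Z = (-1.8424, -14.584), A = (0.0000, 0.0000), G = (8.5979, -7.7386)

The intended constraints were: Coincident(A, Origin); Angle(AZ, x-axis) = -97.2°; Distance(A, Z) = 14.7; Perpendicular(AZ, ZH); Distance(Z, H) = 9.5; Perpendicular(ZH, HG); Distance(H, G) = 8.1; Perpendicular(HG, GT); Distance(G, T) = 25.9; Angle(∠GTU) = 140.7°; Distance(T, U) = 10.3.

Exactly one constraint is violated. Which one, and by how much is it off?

Distance(T, U) = 10.3 — off by 6.10.

A = (0.00, 0.00) ✓; AZ at -97.20° ✓; |AZ| = 14.70 ✓; ∠(AZ, ZH) = 90.00° ✓; |ZH| = 9.500 ✓; ∠(ZH, HG) = 90.00° ✓; |HG| = 8.100 ✓; ∠(HG, GT) = 90.00° ✓; |GT| = 25.90 ✓; ∠GTU = 140.7° ✓; |TU| = 16.40 ✗.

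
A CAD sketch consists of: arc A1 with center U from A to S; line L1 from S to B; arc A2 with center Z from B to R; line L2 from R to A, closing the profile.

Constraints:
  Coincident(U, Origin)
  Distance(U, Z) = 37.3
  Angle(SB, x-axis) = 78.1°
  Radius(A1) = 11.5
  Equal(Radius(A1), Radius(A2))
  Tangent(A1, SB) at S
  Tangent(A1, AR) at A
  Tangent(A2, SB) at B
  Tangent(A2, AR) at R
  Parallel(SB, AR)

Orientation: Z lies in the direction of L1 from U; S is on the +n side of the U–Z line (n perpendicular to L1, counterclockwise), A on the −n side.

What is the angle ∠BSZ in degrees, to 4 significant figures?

17.14°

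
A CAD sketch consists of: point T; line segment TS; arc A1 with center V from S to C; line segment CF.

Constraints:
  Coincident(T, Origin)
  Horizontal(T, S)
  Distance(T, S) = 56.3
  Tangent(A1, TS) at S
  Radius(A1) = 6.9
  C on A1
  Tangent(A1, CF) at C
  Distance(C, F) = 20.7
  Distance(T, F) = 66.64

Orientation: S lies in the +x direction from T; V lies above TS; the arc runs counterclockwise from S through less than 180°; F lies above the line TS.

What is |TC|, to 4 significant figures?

63.62

Checks: T = (0.00, 0.00) ✓; |VC| = 6.900 ✓; ∠(VC, CF) = 90.00° ✓; |CF| = 20.70 ✓; |TF| = 66.64 ✓.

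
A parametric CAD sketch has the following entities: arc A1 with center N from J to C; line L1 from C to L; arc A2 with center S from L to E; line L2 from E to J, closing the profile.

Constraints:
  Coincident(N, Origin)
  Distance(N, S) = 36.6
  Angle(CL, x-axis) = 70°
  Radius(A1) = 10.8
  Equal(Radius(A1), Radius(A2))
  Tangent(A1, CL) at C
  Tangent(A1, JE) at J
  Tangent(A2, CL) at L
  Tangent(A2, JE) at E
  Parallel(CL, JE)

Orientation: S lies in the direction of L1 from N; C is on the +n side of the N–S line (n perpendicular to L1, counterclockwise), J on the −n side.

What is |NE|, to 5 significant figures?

38.160

Tangency of A1 to both parallel lines with radius 10.8 puts C and J at N ± 10.8·n: C = (-10.149, 3.6938), J = (10.149, -3.6938). Equal radii place L and E the same way about S: L = S + 10.8·n = (2.3693, 38.087), E = S − 10.8·n = (22.667, 30.699). Then |NE| = |E − N| = 38.160.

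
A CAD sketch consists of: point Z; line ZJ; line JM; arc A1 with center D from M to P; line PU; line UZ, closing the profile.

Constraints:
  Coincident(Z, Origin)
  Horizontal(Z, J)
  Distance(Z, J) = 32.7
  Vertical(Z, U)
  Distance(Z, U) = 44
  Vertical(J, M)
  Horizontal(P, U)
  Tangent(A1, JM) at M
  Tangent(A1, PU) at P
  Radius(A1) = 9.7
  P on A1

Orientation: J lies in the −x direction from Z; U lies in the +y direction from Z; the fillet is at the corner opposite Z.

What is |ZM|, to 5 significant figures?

47.390

The virtual corner opposite Z is at (-32.700, 44.000). A1 meets JM tangentially, so DM is at right angles to JM and A1 meets PU tangentially, so DP is at right angles to PU, with radius 9.7, so the center D sits 9.7 in from both sides at D = (-23.000, 34.300). That places the tangent points at M = (-32.700, 34.300) on JM and P = (-23.000, 44.000) on PU. Then |ZM| = |M − Z| = 47.390.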